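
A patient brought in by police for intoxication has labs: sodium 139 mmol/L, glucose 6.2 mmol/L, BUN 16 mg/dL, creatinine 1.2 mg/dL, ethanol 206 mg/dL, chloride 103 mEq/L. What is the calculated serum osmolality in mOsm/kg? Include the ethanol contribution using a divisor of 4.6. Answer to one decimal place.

334.7 mOsm/kg

Calculated osmolality = 2·Na + glucose + BUN/2.8 + ethanol/4.6
= 2·139 + 6.2 + 16/2.8 + 206/4.6
= 278 + 6.20 + 5.71 + 44.78
= 334.69 mOsm/kg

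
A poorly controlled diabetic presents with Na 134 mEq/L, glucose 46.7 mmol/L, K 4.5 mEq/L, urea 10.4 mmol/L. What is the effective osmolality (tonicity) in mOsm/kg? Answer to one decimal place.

314.7 mOsm/kg

Effective osmolality excludes urea (freely permeant across cell membranes):
2·Na + glucose
= 2·134 + 46.7
= 268 + 46.7
= 314.7 mOsm/kg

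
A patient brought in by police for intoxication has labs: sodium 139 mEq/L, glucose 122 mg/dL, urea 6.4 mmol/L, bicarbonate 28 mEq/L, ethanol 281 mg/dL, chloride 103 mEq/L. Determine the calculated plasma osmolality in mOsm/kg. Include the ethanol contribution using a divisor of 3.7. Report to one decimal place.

Calculated osmolality = 2·Na + glucose/18 + urea + ethanol/3.7
= 2·139 + 122/18 + 6.4 + 281/3.7
= 278 + 6.78 + 6.40 + 75.95
= 367.13 mOsm/kg

367.1 mOsm/kg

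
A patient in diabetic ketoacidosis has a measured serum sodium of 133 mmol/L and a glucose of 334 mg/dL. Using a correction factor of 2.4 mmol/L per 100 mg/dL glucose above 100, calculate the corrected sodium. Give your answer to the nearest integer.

139 mmol/L

Corrected Na = measured Na + 2.4 · (glucose − 100)/100
= 133 + 2.4 · (334 − 100)/100
= 133 + 5.6
= 138.6 mmol/L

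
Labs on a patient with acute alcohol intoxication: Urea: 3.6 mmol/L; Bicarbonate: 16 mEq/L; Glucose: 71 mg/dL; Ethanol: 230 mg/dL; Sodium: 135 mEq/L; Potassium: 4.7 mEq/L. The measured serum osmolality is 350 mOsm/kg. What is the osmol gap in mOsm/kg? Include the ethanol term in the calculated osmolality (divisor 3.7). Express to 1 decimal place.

Calculated osmolality = 2·Na + glucose/18 + urea + ethanol/3.7
= 2·135 + 71/18 + 3.6 + 230/3.7
= 270 + 3.94 + 3.60 + 62.16
= 339.7 mOsm/kg ≈ 339.7 mOsm/kg
Osmolar gap = measured − calculated = 350 − 339.7 = 10.3 mOsm/kg

10.3 mOsm/kg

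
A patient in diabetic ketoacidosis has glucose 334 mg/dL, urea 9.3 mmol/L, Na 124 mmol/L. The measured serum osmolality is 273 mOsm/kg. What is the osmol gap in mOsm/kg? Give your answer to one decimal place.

-2.9 mOsm/kg

Calculated osmolality = 2·Na + glucose/18 + urea
= 2·124 + 334/18 + 9.3
= 248 + 18.56 + 9.30
= 275.86 mOsm/kg ≈ 275.9 mOsm/kg
Osmolar gap = measured − calculated = 273 − 275.9 = -2.9 mOsm/kg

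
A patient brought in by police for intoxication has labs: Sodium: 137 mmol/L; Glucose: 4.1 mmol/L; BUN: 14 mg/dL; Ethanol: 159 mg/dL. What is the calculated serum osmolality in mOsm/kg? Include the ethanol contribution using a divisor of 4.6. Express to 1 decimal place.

317.7 mOsm/kg

Calculated osmolality = 2·Na + glucose + BUN/2.8 + ethanol/4.6
= 2·137 + 4.1 + 14/2.8 + 159/4.6
= 274 + 4.10 + 5 + 34.57
= 317.67 mOsm/kg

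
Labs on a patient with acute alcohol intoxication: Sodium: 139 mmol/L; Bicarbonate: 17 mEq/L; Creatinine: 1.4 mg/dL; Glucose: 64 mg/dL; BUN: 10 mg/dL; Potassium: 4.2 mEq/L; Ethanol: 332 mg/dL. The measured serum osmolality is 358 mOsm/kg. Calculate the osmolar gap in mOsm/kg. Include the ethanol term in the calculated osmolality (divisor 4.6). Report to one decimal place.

0.7 mOsm/kg

Calculated osmolality = 2·Na + glucose/18 + BUN/2.8 + ethanol/4.6
= 2·139 + 64/18 + 10/2.8 + 332/4.6
= 278 + 3.56 + 3.57 + 72.17
= 357.3 mOsm/kg ≈ 357.3 mOsm/kg
Osmolar gap = measured − calculated = 358 − 357.3 = 0.7 mOsm/kg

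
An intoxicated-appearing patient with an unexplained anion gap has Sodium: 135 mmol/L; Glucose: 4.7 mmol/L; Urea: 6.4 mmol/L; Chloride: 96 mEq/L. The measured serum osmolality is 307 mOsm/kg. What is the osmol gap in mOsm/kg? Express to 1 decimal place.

Calculated osmolality = 2·Na + glucose + urea
= 2·135 + 4.7 + 6.4
= 270 + 4.70 + 6.40
= 281.1 mOsm/kg ≈ 281.1 mOsm/kg
Osmolar gap = measured − calculated = 307 − 281.1 = 25.9 mOsm/kg

25.9 mOsm/kg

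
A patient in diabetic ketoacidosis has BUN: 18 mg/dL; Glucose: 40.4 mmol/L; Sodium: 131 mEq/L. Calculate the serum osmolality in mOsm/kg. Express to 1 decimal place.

Calculated osmolality = 2·Na + glucose + BUN/2.8
= 2·131 + 40.4 + 18/2.8
= 262 + 40.40 + 6.43
= 308.83 mOsm/kg

308.8 mOsm/kg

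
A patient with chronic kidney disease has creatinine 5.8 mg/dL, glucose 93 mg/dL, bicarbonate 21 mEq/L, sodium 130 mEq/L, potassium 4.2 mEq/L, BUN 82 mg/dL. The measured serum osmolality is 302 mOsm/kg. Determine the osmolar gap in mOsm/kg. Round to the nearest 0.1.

7.5 mOsm/kg

Calculated osmolality = 2·Na + glucose/18 + BUN/2.8
= 2·130 + 93/18 + 82/2.8
= 260 + 5.17 + 29.29
= 294.46 mOsm/kg ≈ 294.5 mOsm/kg
Osmolar gap = measured − calculated = 302 − 294.5 = 7.5 mOsm/kg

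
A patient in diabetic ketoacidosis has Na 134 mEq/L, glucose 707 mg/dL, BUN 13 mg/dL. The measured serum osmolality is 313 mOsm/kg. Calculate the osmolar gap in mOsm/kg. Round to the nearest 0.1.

Calculated osmolality = 2·Na + glucose/18 + BUN/2.8
= 2·134 + 707/18 + 13/2.8
= 268 + 39.28 + 4.64
= 311.92 mOsm/kg ≈ 311.9 mOsm/kg
Osmolar gap = measured − calculated = 313 − 311.9 = 1.1 mOsm/kg

1.1 mOsm/kg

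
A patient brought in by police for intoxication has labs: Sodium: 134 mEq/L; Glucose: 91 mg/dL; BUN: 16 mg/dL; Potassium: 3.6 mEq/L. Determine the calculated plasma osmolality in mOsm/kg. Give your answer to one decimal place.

278.8 mOsm/kg

Calculated osmolality = 2·Na + glucose/18 + BUN/2.8
= 2·134 + 91/18 + 16/2.8
= 268 + 5.06 + 5.71
= 278.77 mOsm/kg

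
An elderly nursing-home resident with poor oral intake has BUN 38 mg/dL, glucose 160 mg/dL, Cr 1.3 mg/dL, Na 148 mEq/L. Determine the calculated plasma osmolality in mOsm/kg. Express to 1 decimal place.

Calculated osmolality = 2·Na + glucose/18 + BUN/2.8
= 2·148 + 160/18 + 38/2.8
= 296 + 8.89 + 13.57
= 318.46 mOsm/kg

318.5 mOsm/kg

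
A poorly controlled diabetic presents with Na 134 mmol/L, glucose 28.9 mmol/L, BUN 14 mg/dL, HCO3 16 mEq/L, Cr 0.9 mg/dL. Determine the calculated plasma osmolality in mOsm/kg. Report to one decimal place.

Calculated osmolality = 2·Na + glucose + BUN/2.8
= 2·134 + 28.9 + 14/2.8
= 268 + 28.90 + 5
= 301.9 mOsm/kg

301.9 mOsm/kg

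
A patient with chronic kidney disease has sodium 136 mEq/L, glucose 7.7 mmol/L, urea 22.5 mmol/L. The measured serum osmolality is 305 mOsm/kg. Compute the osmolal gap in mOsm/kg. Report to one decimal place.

2.8 mOsm/kg

Calculated osmolality = 2·Na + glucose + urea
= 2·136 + 7.7 + 22.5
= 272 + 7.70 + 22.50
= 302.2 mOsm/kg ≈ 302.2 mOsm/kg
Osmolar gap = measured − calculated = 305 − 302.2 = 2.8 mOsm/kg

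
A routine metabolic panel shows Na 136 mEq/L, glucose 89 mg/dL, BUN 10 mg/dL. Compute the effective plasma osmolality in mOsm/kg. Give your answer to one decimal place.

Effective osmolality excludes urea (freely permeant across cell membranes):
2·Na + glucose/18
= 2·136 + 89/18
= 272 + 4.94
= 276.94 mOsm/kg

276.9 mOsm/kg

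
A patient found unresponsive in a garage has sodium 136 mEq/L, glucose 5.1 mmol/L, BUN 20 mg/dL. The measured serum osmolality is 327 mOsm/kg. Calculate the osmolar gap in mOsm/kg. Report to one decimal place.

Calculated osmolality = 2·Na + glucose + BUN/2.8
= 2·136 + 5.1 + 20/2.8
= 272 + 5.10 + 7.14
= 284.24 mOsm/kg ≈ 284.2 mOsm/kg
Osmolar gap = measured − calculated = 327 − 284.2 = 42.8 mOsm/kg

42.8 mOsm/kg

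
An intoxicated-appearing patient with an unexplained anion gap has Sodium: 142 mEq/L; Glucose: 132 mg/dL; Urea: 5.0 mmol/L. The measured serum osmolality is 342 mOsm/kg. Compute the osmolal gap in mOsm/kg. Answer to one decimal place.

45.7 mOsm/kg

Calculated osmolality = 2·Na + glucose/18 + urea
= 2·142 + 132/18 + 5
= 284 + 7.33 + 5
= 296.33 mOsm/kg ≈ 296.3 mOsm/kg
Osmolar gap = measured − calculated = 342 − 296.3 = 45.7 mOsm/kg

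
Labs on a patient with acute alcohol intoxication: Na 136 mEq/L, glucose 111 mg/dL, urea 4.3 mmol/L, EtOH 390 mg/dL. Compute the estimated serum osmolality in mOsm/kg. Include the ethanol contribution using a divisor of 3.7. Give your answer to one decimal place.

387.9 mOsm/kg

Calculated osmolality = 2·Na + glucose/18 + urea + ethanol/3.7
= 2·136 + 111/18 + 4.3 + 390/3.7
= 272 + 6.17 + 4.30 + 105.41
= 387.88 mOsm/kg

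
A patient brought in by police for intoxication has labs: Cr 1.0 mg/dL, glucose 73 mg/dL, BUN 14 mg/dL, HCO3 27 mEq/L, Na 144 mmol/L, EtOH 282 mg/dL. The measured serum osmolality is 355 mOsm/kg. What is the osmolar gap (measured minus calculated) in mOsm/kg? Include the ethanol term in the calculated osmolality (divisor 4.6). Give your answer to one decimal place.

-3.4 mOsm/kg

Calculated osmolality = 2·Na + glucose/18 + BUN/2.8 + ethanol/4.6
= 2·144 + 73/18 + 14/2.8 + 282/4.6
= 288 + 4.06 + 5 + 61.30
= 358.36 mOsm/kg ≈ 358.4 mOsm/kg
Osmolar gap = measured − calculated = 355 − 358.4 = -3.4 mOsm/kg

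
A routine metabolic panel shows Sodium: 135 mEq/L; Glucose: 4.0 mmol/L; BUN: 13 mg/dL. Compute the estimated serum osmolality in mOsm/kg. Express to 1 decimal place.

Calculated osmolality = 2·Na + glucose + BUN/2.8
= 2·135 + 4 + 13/2.8
= 270 + 4 + 4.64
= 278.64 mOsm/kg

278.6 mOsm/kg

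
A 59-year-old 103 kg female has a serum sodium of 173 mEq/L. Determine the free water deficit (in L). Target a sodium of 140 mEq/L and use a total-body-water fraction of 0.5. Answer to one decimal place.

12.1 L

TBW = 0.5 · 103 = 51.5 L
Free water deficit = TBW · (Na/140 − 1)
= 51.5 · (173/140 − 1)
= 51.5 · 0.2357
= 12.14 L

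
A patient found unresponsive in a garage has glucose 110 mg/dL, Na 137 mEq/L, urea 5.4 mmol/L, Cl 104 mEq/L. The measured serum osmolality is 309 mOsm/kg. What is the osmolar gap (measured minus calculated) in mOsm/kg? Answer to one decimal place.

Calculated osmolality = 2·Na + glucose/18 + urea
= 2·137 + 110/18 + 5.4
= 274 + 6.11 + 5.40
= 285.51 mOsm/kg ≈ 285.5 mOsm/kg
Osmolar gap = measured − calculated = 309 − 285.5 = 23.5 mOsm/kg

23.5 mOsm/kg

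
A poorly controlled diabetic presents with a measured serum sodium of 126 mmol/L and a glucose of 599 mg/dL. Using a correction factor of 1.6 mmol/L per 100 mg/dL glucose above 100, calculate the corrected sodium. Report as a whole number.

Corrected Na = measured Na + 1.6 · (glucose − 100)/100
= 126 + 1.6 · (599 − 100)/100
= 126 + 8
= 134 mmol/L

134 mmol/L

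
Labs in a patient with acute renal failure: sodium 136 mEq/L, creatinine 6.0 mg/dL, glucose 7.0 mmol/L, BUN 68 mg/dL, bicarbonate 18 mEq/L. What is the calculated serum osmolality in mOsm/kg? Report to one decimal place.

Calculated osmolality = 2·Na + glucose + BUN/2.8
= 2·136 + 7 + 68/2.8
= 272 + 7 + 24.29
= 303.29 mOsm/kg

303.3 mOsm/kg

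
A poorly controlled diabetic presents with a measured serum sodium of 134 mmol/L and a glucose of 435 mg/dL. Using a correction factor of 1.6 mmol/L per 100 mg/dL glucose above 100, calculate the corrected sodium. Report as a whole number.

Corrected Na = measured Na + 1.6 · (glucose − 100)/100
= 134 + 1.6 · (435 − 100)/100
= 134 + 5.4
= 139.4 mmol/L

139 mmol/L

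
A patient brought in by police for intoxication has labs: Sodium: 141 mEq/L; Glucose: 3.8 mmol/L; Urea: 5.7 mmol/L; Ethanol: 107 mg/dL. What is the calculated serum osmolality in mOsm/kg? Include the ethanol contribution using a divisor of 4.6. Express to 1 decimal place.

314.8 mOsm/kg

Calculated osmolality = 2·Na + glucose + urea + ethanol/4.6
= 2·141 + 3.8 + 5.7 + 107/4.6
= 282 + 3.80 + 5.70 + 23.26
= 314.76 mOsm/kg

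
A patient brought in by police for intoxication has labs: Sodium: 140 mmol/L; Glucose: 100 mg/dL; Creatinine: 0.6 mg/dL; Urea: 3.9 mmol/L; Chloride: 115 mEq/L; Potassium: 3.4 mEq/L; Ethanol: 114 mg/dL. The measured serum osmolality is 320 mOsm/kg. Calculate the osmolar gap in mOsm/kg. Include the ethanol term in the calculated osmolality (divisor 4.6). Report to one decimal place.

5.8 mOsm/kg

Calculated osmolality = 2·Na + glucose/18 + urea + ethanol/4.6
= 2·140 + 100/18 + 3.9 + 114/4.6
= 280 + 5.56 + 3.90 + 24.78
= 314.24 mOsm/kg ≈ 314.2 mOsm/kg
Osmolar gap = measured − calculated = 320 − 314.2 = 5.8 mOsm/kg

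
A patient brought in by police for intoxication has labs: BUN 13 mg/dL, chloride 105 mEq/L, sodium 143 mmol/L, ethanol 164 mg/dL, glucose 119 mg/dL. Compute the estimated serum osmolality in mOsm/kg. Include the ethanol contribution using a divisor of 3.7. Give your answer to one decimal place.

341.6 mOsm/kg

Calculated osmolality = 2·Na + glucose/18 + BUN/2.8 + ethanol/3.7
= 2·143 + 119/18 + 13/2.8 + 164/3.7
= 286 + 6.61 + 4.64 + 44.32
= 341.57 mOsm/kg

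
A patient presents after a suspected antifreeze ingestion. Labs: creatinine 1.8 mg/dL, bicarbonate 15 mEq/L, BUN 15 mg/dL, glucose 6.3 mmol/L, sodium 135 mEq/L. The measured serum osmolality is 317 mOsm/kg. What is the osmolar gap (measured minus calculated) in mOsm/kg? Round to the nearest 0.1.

Calculated osmolality = 2·Na + glucose + BUN/2.8
= 2·135 + 6.3 + 15/2.8
= 270 + 6.30 + 5.36
= 281.66 mOsm/kg ≈ 281.7 mOsm/kg
Osmolar gap = measured − calculated = 317 − 281.7 = 35.3 mOsm/kg

35.3 mOsm/kg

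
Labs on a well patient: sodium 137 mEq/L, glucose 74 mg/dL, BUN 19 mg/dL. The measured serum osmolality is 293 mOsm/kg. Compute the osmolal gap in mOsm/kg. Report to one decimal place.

Calculated osmolality = 2·Na + glucose/18 + BUN/2.8
= 2·137 + 74/18 + 19/2.8
= 274 + 4.11 + 6.79
= 284.9 mOsm/kg ≈ 284.9 mOsm/kg
Osmolar gap = measured − calculated = 293 − 284.9 = 8.1 mOsm/kg

8.1 mOsm/kg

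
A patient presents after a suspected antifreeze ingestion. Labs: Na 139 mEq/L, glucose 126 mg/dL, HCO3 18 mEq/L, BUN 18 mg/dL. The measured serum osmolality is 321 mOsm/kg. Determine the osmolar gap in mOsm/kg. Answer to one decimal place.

Calculated osmolality = 2·Na + glucose/18 + BUN/2.8
= 2·139 + 126/18 + 18/2.8
= 278 + 7 + 6.43
= 291.43 mOsm/kg ≈ 291.4 mOsm/kg
Osmolar gap = measured − calculated = 321 − 291.4 = 29.6 mOsm/kg

29.6 mOsm/kg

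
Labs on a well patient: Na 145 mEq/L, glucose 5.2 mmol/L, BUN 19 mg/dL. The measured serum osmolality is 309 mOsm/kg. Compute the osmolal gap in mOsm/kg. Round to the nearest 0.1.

7.0 mOsm/kg

Calculated osmolality = 2·Na + glucose + BUN/2.8
= 2·145 + 5.2 + 19/2.8
= 290 + 5.20 + 6.79
= 301.99 mOsm/kg ≈ 302.0 mOsm/kg
Osmolar gap = measured − calculated = 309 − 302.0 = 7.0 mOsm/kg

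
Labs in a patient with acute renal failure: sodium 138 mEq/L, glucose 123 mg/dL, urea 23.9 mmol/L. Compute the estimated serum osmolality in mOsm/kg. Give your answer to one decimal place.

306.7 mOsm/kg

Calculated osmolality = 2·Na + glucose/18 + urea
= 2·138 + 123/18 + 23.9
= 276 + 6.83 + 23.90
= 306.73 mOsm/kg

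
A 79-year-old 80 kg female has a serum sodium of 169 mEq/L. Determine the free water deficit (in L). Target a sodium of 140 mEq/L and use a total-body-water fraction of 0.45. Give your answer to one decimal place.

TBW = 0.45 · 80 = 36 L
Free water deficit = TBW · (Na/140 − 1)
= 36 · (169/140 − 1)
= 36 · 0.2071
= 7.46 L

7.5 L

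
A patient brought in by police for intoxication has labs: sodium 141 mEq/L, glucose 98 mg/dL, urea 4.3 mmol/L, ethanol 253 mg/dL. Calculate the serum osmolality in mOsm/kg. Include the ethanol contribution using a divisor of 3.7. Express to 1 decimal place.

360.1 mOsm/kg

Calculated osmolality = 2·Na + glucose/18 + urea + ethanol/3.7
= 2·141 + 98/18 + 4.3 + 253/3.7
= 282 + 5.44 + 4.30 + 68.38
= 360.12 mOsm/kg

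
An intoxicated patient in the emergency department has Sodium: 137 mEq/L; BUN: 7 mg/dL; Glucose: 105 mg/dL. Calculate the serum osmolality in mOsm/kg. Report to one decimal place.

282.3 mOsm/kg

Calculated osmolality = 2·Na + glucose/18 + BUN/2.8
= 2·137 + 105/18 + 7/2.8
= 274 + 5.83 + 2.50
= 282.33 mOsm/kg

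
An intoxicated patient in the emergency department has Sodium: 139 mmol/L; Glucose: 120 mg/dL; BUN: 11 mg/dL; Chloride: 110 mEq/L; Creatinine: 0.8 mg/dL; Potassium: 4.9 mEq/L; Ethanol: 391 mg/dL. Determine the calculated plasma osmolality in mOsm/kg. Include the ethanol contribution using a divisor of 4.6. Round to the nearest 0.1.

Calculated osmolality = 2·Na + glucose/18 + BUN/2.8 + ethanol/4.6
= 2·139 + 120/18 + 11/2.8 + 391/4.6
= 278 + 6.67 + 3.93 + 85
= 373.6 mOsm/kg

373.6 mOsm/kg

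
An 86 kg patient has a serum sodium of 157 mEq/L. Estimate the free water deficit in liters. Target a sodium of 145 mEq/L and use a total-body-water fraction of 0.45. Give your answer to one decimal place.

3.2 L

TBW = 0.45 · 86 = 38.7 L
Free water deficit = TBW · (Na/145 − 1)
= 38.7 · (157/145 − 1)
= 38.7 · 0.0828
= 3.2 L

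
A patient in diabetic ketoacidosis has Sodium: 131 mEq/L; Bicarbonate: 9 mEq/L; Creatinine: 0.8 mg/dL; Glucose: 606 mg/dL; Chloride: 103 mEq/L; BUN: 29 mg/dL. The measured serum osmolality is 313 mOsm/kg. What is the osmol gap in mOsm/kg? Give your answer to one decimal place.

Calculated osmolality = 2·Na + glucose/18 + BUN/2.8
= 2·131 + 606/18 + 29/2.8
= 262 + 33.67 + 10.36
= 306.03 mOsm/kg ≈ 306.0 mOsm/kg
Osmolar gap = measured − calculated = 313 − 306.0 = 7.0 mOsm/kg

7.0 mOsm/kg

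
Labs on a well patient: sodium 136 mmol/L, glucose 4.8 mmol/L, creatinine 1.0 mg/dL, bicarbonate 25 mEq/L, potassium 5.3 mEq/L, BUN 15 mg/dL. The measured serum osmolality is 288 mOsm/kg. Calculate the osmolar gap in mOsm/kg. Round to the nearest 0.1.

5.8 mOsm/kg

Calculated osmolality = 2·Na + glucose + BUN/2.8
= 2·136 + 4.8 + 15/2.8
= 272 + 4.80 + 5.36
= 282.16 mOsm/kg ≈ 282.2 mOsm/kg
Osmolar gap = measured − calculated = 288 − 282.2 = 5.8 mOsm/kg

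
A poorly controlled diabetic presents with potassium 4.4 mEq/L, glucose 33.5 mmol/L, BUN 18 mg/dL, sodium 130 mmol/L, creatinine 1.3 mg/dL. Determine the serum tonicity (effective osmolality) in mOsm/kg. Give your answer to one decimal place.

293.5 mOsm/kg

Effective osmolality excludes urea (freely permeant across cell membranes):
2·Na + glucose
= 2·130 + 33.5
= 260 + 33.5
= 293.5 mOsm/kg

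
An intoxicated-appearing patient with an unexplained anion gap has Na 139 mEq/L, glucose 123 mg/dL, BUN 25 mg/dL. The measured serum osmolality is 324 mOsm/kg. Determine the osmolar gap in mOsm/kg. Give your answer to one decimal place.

30.2 mOsm/kg

Calculated osmolality = 2·Na + glucose/18 + BUN/2.8
= 2·139 + 123/18 + 25/2.8
= 278 + 6.83 + 8.93
= 293.76 mOsm/kg ≈ 293.8 mOsm/kg
Osmolar gap = measured − calculated = 324 − 293.8 = 30.2 mOsm/kg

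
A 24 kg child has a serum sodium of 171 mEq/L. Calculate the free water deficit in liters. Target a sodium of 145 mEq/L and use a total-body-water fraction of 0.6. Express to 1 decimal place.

2.6 L

TBW = 0.6 · 24 = 14.4 L
Free water deficit = TBW · (Na/145 − 1)
= 14.4 · (171/145 − 1)
= 14.4 · 0.1793
= 2.58 L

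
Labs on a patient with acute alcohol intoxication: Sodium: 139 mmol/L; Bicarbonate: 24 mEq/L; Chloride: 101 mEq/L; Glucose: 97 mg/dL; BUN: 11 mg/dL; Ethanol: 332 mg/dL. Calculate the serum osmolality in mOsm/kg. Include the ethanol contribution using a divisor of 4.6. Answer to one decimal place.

359.5 mOsm/kg

Calculated osmolality = 2·Na + glucose/18 + BUN/2.8 + ethanol/4.6
= 2·139 + 97/18 + 11/2.8 + 332/4.6
= 278 + 5.39 + 3.93 + 72.17
= 359.49 mOsm/kg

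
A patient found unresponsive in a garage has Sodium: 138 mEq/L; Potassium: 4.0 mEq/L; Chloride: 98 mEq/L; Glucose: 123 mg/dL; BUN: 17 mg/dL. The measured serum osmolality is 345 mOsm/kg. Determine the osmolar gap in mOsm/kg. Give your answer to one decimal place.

Calculated osmolality = 2·Na + glucose/18 + BUN/2.8
= 2·138 + 123/18 + 17/2.8
= 276 + 6.83 + 6.07
= 288.9 mOsm/kg ≈ 288.9 mOsm/kg
Osmolar gap = measured − calculated = 345 − 288.9 = 56.1 mOsm/kg

56.1 mOsm/kg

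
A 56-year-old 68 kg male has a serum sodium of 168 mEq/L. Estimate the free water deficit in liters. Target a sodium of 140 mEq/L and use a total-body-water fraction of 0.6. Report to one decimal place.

8.2 L

TBW = 0.6 · 68 = 40.8 L
Free water deficit = TBW · (Na/140 − 1)
= 40.8 · (168/140 − 1)
= 40.8 · 0.2
= 8.16 L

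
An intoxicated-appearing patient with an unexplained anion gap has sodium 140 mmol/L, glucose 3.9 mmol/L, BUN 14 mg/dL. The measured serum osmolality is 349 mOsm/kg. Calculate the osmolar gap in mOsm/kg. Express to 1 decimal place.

Calculated osmolality = 2·Na + glucose + BUN/2.8
= 2·140 + 3.9 + 14/2.8
= 280 + 3.90 + 5
= 288.9 mOsm/kg ≈ 288.9 mOsm/kg
Osmolar gap = measured − calculated = 349 − 288.9 = 60.1 mOsm/kg

60.1 mOsm/kg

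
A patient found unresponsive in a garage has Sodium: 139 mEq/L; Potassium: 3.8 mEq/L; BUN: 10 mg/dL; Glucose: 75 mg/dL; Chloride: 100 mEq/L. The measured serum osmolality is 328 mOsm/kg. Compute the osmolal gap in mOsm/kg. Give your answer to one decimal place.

Calculated osmolality = 2·Na + glucose/18 + BUN/2.8
= 2·139 + 75/18 + 10/2.8
= 278 + 4.17 + 3.57
= 285.74 mOsm/kg ≈ 285.7 mOsm/kg
Osmolar gap = measured − calculated = 328 − 285.7 = 42.3 mOsm/kg

42.3 mOsm/kg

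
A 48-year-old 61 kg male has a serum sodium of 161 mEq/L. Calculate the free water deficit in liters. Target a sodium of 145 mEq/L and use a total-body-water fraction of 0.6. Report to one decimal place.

TBW = 0.6 · 61 = 36.6 L
Free water deficit = TBW · (Na/145 − 1)
= 36.6 · (161/145 − 1)
= 36.6 · 0.1103
= 4.04 L

4.0 L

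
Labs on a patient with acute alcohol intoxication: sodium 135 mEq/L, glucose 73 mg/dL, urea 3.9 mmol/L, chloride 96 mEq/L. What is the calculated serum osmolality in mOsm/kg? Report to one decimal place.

278.0 mOsm/kg

Calculated osmolality = 2·Na + glucose/18 + urea
= 2·135 + 73/18 + 3.9
= 270 + 4.06 + 3.90
= 277.96 mOsm/kg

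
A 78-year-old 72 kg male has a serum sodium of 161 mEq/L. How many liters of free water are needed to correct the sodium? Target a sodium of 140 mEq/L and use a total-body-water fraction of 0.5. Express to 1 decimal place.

TBW = 0.5 · 72 = 36 L
Free water deficit = TBW · (Na/140 − 1)
= 36 · (161/140 − 1)
= 36 · 0.15
= 5.4 L

5.4 L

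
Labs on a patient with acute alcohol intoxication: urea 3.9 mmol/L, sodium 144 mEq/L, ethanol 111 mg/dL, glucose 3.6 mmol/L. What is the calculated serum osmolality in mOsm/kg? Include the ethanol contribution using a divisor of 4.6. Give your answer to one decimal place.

Calculated osmolality = 2·Na + glucose + urea + ethanol/4.6
= 2·144 + 3.6 + 3.9 + 111/4.6
= 288 + 3.60 + 3.90 + 24.13
= 319.63 mOsm/kg

319.6 mOsm/kg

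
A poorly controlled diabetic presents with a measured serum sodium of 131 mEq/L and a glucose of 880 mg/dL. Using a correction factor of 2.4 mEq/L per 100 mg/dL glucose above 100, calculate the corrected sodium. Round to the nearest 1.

150 mEq/L

Corrected Na = measured Na + 2.4 · (glucose − 100)/100
= 131 + 2.4 · (880 − 100)/100
= 131 + 18.7
= 149.7 mEq/L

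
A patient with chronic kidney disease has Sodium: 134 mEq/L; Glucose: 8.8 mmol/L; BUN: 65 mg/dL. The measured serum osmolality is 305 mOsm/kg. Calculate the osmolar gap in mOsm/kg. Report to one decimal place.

5.0 mOsm/kg

Calculated osmolality = 2·Na + glucose + BUN/2.8
= 2·134 + 8.8 + 65/2.8
= 268 + 8.80 + 23.21
= 300.01 mOsm/kg ≈ 300.0 mOsm/kg
Osmolar gap = measured − calculated = 305 − 300.0 = 5.0 mOsm/kg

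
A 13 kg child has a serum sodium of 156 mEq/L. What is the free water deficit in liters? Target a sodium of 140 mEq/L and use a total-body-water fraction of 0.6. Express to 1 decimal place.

0.9 L

TBW = 0.6 · 13 = 7.8 L
Free water deficit = TBW · (Na/140 − 1)
= 7.8 · (156/140 − 1)
= 7.8 · 0.1143
= 0.89 L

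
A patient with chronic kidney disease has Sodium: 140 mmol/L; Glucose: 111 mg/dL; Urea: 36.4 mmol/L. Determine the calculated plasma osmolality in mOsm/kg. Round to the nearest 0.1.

322.6 mOsm/kg

Calculated osmolality = 2·Na + glucose/18 + urea
= 2·140 + 111/18 + 36.4
= 280 + 6.17 + 36.40
= 322.57 mOsm/kg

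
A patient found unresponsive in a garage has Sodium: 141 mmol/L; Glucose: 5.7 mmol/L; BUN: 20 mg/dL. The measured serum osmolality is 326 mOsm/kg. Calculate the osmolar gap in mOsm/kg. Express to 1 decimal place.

Calculated osmolality = 2·Na + glucose + BUN/2.8
= 2·141 + 5.7 + 20/2.8
= 282 + 5.70 + 7.14
= 294.84 mOsm/kg ≈ 294.8 mOsm/kg
Osmolar gap = measured − calculated = 326 − 294.8 = 31.2 mOsm/kg

31.2 mOsm/kg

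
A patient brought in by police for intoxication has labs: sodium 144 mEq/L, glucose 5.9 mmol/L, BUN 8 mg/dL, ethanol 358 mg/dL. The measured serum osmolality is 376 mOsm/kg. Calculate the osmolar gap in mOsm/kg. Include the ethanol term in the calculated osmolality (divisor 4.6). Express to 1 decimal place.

Calculated osmolality = 2·Na + glucose + BUN/2.8 + ethanol/4.6
= 2·144 + 5.9 + 8/2.8 + 358/4.6
= 288 + 5.90 + 2.86 + 77.83
= 374.59 mOsm/kg ≈ 374.6 mOsm/kg
Osmolar gap = measured − calculated = 376 − 374.6 = 1.4 mOsm/kg

1.4 mOsm/kg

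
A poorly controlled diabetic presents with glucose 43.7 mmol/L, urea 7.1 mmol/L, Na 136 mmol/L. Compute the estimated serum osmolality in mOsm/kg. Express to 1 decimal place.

Calculated osmolality = 2·Na + glucose + urea
= 2·136 + 43.7 + 7.1
= 272 + 43.70 + 7.10
= 322.8 mOsm/kg

322.8 mOsm/kg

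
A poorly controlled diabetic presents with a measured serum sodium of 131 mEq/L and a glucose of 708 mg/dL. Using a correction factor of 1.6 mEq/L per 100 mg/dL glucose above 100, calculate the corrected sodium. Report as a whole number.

Corrected Na = measured Na + 1.6 · (glucose − 100)/100
= 131 + 1.6 · (708 − 100)/100
= 131 + 9.7
= 140.7 mEq/L

141 mEq/L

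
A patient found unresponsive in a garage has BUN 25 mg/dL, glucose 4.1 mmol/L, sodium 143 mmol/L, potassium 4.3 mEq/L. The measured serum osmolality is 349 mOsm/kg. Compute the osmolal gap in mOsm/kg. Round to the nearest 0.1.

Calculated osmolality = 2·Na + glucose + BUN/2.8
= 2·143 + 4.1 + 25/2.8
= 286 + 4.10 + 8.93
= 299.03 mOsm/kg ≈ 299.0 mOsm/kg
Osmolar gap = measured − calculated = 349 − 299.0 = 50.0 mOsm/kg

50.0 mOsm/kg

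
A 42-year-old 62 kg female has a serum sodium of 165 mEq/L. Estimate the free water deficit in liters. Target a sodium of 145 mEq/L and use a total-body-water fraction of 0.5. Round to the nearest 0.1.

TBW = 0.5 · 62 = 31 L
Free water deficit = TBW · (Na/145 − 1)
= 31 · (165/145 − 1)
= 31 · 0.1379
= 4.27 L

4.3 L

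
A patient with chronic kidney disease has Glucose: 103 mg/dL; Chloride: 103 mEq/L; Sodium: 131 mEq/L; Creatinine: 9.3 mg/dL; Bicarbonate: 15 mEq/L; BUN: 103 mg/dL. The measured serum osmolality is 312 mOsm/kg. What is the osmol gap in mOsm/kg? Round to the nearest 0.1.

Calculated osmolality = 2·Na + glucose/18 + BUN/2.8
= 2·131 + 103/18 + 103/2.8
= 262 + 5.72 + 36.79
= 304.51 mOsm/kg ≈ 304.5 mOsm/kg
Osmolar gap = measured − calculated = 312 − 304.5 = 7.5 mOsm/kg

7.5 mOsm/kg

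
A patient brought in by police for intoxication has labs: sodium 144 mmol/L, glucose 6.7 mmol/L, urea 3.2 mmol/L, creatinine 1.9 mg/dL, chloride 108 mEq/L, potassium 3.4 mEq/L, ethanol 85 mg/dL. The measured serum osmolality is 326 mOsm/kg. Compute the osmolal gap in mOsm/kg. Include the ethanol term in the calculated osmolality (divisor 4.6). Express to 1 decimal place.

Calculated osmolality = 2·Na + glucose + urea + ethanol/4.6
= 2·144 + 6.7 + 3.2 + 85/4.6
= 288 + 6.70 + 3.20 + 18.48
= 316.38 mOsm/kg ≈ 316.4 mOsm/kg
Osmolar gap = measured − calculated = 326 − 316.4 = 9.6 mOsm/kg

9.6 mOsm/kg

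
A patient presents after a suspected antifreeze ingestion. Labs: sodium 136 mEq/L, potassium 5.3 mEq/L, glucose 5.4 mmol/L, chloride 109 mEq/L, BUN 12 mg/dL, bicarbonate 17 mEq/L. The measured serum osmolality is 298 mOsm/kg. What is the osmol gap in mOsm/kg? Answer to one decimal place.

Calculated osmolality = 2·Na + glucose + BUN/2.8
= 2·136 + 5.4 + 12/2.8
= 272 + 5.40 + 4.29
= 281.69 mOsm/kg ≈ 281.7 mOsm/kg
Osmolar gap = measured − calculated = 298 − 281.7 = 16.3 mOsm/kg

16.3 mOsm/kg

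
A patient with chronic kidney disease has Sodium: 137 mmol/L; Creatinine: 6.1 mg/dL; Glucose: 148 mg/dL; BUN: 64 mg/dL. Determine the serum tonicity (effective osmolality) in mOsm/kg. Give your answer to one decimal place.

282.2 mOsm/kg

Effective osmolality excludes urea (freely permeant across cell membranes):
2·Na + glucose/18
= 2·137 + 148/18
= 274 + 8.22
= 282.22 mOsm/kg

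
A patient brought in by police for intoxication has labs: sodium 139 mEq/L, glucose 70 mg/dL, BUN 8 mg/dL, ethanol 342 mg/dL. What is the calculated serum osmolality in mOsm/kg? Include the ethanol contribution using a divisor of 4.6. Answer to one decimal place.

359.1 mOsm/kg

Calculated osmolality = 2·Na + glucose/18 + BUN/2.8 + ethanol/4.6
= 2·139 + 70/18 + 8/2.8 + 342/4.6
= 278 + 3.89 + 2.86 + 74.35
= 359.1 mOsm/kg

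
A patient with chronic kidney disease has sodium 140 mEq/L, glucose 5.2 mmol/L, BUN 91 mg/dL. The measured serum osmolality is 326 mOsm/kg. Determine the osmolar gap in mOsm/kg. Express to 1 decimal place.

8.3 mOsm/kg

Calculated osmolality = 2·Na + glucose + BUN/2.8
= 2·140 + 5.2 + 91/2.8
= 280 + 5.20 + 32.50
= 317.7 mOsm/kg ≈ 317.7 mOsm/kg
Osmolar gap = measured − calculated = 326 − 317.7 = 8.3 mOsm/kg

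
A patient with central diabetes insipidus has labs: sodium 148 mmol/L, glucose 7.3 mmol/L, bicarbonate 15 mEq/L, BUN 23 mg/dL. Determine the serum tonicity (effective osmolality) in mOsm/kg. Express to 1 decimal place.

Effective osmolality excludes urea (freely permeant across cell membranes):
2·Na + glucose
= 2·148 + 7.3
= 296 + 7.3
= 303.3 mOsm/kg

303.3 mOsm/kg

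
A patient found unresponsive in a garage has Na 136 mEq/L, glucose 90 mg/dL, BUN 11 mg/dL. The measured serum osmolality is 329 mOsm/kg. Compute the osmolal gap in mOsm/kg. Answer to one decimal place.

48.1 mOsm/kg

Calculated osmolality = 2·Na + glucose/18 + BUN/2.8
= 2·136 + 90/18 + 11/2.8
= 272 + 5 + 3.93
= 280.93 mOsm/kg ≈ 280.9 mOsm/kg
Osmolar gap = measured − calculated = 329 − 280.9 = 48.1 mOsm/kg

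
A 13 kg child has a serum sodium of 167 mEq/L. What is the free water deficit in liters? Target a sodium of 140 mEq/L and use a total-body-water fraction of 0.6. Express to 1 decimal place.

1.5 L

TBW = 0.6 · 13 = 7.8 L
Free water deficit = TBW · (Na/140 − 1)
= 7.8 · (167/140 − 1)
= 7.8 · 0.1929
= 1.5 L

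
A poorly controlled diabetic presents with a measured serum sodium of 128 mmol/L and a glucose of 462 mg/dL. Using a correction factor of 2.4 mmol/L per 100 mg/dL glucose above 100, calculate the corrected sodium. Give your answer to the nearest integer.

Corrected Na = measured Na + 2.4 · (glucose − 100)/100
= 128 + 2.4 · (462 − 100)/100
= 128 + 8.7
= 136.7 mmol/L

137 mmol/L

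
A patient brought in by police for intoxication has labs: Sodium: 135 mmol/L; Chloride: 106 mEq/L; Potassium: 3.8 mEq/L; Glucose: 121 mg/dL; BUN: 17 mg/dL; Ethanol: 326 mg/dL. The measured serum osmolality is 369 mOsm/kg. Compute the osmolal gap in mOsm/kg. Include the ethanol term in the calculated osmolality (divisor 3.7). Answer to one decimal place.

-1.9 mOsm/kg

Calculated osmolality = 2·Na + glucose/18 + BUN/2.8 + ethanol/3.7
= 2·135 + 121/18 + 17/2.8 + 326/3.7
= 270 + 6.72 + 6.07 + 88.11
= 370.9 mOsm/kg ≈ 370.9 mOsm/kg
Osmolar gap = measured − calculated = 369 − 370.9 = -1.9 mOsm/kg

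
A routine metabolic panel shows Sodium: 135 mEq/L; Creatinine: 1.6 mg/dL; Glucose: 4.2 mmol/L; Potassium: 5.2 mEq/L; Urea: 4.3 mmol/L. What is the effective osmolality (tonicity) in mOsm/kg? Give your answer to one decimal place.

Effective osmolality excludes urea (freely permeant across cell membranes):
2·Na + glucose
= 2·135 + 4.2
= 270 + 4.2
= 274.2 mOsm/kg

274.2 mOsm/kg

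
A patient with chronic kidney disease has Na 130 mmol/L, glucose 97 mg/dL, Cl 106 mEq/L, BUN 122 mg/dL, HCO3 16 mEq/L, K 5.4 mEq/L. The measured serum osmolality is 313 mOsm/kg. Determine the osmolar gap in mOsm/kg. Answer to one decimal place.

4.0 mOsm/kg

Calculated osmolality = 2·Na + glucose/18 + BUN/2.8
= 2·130 + 97/18 + 122/2.8
= 260 + 5.39 + 43.57
= 308.96 mOsm/kg ≈ 309.0 mOsm/kg
Osmolar gap = measured − calculated = 313 − 309.0 = 4.0 mOsm/kg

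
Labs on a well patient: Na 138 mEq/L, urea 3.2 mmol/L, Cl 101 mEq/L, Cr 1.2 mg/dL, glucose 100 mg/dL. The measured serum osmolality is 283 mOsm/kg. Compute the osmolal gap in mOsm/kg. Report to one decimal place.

Calculated osmolality = 2·Na + glucose/18 + urea
= 2·138 + 100/18 + 3.2
= 276 + 5.56 + 3.20
= 284.76 mOsm/kg ≈ 284.8 mOsm/kg
Osmolar gap = measured − calculated = 283 − 284.8 = -1.8 mOsm/kg

-1.8 mOsm/kg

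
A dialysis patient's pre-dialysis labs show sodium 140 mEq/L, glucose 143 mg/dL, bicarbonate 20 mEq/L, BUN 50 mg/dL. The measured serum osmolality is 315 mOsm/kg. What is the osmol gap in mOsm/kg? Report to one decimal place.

Calculated osmolality = 2·Na + glucose/18 + BUN/2.8
= 2·140 + 143/18 + 50/2.8
= 280 + 7.94 + 17.86
= 305.8 mOsm/kg ≈ 305.8 mOsm/kg
Osmolar gap = measured − calculated = 315 − 305.8 = 9.2 mOsm/kg

9.2 mOsm/kg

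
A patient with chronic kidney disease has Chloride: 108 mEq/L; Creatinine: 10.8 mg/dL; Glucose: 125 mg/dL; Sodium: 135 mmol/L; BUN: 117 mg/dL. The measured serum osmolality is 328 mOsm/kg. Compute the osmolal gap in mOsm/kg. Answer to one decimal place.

9.3 mOsm/kg

Calculated osmolality = 2·Na + glucose/18 + BUN/2.8
= 2·135 + 125/18 + 117/2.8
= 270 + 6.94 + 41.79
= 318.73 mOsm/kg ≈ 318.7 mOsm/kg
Osmolar gap = measured − calculated = 328 − 318.7 = 9.3 mOsm/kg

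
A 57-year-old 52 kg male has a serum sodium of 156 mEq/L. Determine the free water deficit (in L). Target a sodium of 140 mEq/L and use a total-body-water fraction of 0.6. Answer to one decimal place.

3.6 L

TBW = 0.6 · 52 = 31.2 L
Free water deficit = TBW · (Na/140 − 1)
= 31.2 · (156/140 − 1)
= 31.2 · 0.1143
= 3.57 L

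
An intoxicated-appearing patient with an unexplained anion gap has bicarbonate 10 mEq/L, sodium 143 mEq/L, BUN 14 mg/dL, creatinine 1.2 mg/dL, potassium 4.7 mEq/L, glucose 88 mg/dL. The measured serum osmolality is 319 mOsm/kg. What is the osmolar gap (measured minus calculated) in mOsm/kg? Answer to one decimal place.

23.1 mOsm/kg

Calculated osmolality = 2·Na + glucose/18 + BUN/2.8
= 2·143 + 88/18 + 14/2.8
= 286 + 4.89 + 5
= 295.89 mOsm/kg ≈ 295.9 mOsm/kg
Osmolar gap = measured − calculated = 319 − 295.9 = 23.1 mOsm/kg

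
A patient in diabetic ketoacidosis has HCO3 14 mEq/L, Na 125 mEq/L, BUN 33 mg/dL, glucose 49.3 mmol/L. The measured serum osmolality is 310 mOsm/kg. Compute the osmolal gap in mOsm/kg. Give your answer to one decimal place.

-1.1 mOsm/kg

Calculated osmolality = 2·Na + glucose + BUN/2.8
= 2·125 + 49.3 + 33/2.8
= 250 + 49.30 + 11.79
= 311.09 mOsm/kg ≈ 311.1 mOsm/kg
Osmolar gap = measured − calculated = 310 − 311.1 = -1.1 mOsm/kg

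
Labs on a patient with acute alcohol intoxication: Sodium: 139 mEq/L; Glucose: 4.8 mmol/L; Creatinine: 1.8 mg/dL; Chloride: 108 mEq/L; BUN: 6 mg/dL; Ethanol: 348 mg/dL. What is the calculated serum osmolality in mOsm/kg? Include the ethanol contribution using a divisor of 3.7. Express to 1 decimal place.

379.0 mOsm/kg

Calculated osmolality = 2·Na + glucose + BUN/2.8 + ethanol/3.7
= 2·139 + 4.8 + 6/2.8 + 348/3.7
= 278 + 4.80 + 2.14 + 94.05
= 378.99 mOsm/kg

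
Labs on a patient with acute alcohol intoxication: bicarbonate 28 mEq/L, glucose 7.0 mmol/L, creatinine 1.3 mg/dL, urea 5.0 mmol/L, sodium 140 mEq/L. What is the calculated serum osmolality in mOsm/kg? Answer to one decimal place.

292.0 mOsm/kg

Calculated osmolality = 2·Na + glucose + urea
= 2·140 + 7 + 5
= 280 + 7 + 5
= 292 mOsm/kg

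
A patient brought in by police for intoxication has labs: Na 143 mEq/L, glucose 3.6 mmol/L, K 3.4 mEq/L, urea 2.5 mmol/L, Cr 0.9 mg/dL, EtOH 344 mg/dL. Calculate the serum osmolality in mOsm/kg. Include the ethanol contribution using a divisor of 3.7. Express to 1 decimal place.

385.1 mOsm/kg

Calculated osmolality = 2·Na + glucose + urea + ethanol/3.7
= 2·143 + 3.6 + 2.5 + 344/3.7
= 286 + 3.60 + 2.50 + 92.97
= 385.07 mOsm/kg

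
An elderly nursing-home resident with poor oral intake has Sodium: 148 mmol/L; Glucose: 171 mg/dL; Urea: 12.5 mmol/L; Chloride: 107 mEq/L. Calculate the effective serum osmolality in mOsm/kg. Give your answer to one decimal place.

Effective osmolality excludes urea (freely permeant across cell membranes):
2·Na + glucose/18
= 2·148 + 171/18
= 296 + 9.5
= 305.5 mOsm/kg

305.5 mOsm/kg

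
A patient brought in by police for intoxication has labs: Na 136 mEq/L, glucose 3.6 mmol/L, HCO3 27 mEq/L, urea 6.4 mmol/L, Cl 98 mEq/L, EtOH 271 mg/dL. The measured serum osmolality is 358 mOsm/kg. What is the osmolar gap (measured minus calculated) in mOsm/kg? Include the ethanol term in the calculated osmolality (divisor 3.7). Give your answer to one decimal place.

Calculated osmolality = 2·Na + glucose + urea + ethanol/3.7
= 2·136 + 3.6 + 6.4 + 271/3.7
= 272 + 3.60 + 6.40 + 73.24
= 355.24 mOsm/kg ≈ 355.2 mOsm/kg
Osmolar gap = measured − calculated = 358 − 355.2 = 2.8 mOsm/kg

2.8 mOsm/kg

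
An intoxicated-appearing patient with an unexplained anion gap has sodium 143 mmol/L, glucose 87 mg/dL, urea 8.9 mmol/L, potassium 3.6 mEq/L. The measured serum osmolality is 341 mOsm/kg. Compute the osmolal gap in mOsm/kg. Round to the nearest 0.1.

Calculated osmolality = 2·Na + glucose/18 + urea
= 2·143 + 87/18 + 8.9
= 286 + 4.83 + 8.90
= 299.73 mOsm/kg ≈ 299.7 mOsm/kg
Osmolar gap = measured − calculated = 341 − 299.7 = 41.3 mOsm/kg

41.3 mOsm/kg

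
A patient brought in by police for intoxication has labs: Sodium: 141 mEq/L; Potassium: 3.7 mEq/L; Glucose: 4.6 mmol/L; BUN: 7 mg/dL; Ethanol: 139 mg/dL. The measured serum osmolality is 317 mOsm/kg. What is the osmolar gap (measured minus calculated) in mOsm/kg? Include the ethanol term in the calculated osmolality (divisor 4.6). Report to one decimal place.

Calculated osmolality = 2·Na + glucose + BUN/2.8 + ethanol/4.6
= 2·141 + 4.6 + 7/2.8 + 139/4.6
= 282 + 4.60 + 2.50 + 30.22
= 319.32 mOsm/kg ≈ 319.3 mOsm/kg
Osmolar gap = measured − calculated = 317 − 319.3 = -2.3 mOsm/kg

-2.3 mOsm/kg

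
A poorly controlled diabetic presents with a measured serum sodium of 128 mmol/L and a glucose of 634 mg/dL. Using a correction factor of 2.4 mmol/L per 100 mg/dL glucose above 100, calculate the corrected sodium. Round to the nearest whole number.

Corrected Na = measured Na + 2.4 · (glucose − 100)/100
= 128 + 2.4 · (634 − 100)/100
= 128 + 12.8
= 140.8 mmol/L

141 mmol/L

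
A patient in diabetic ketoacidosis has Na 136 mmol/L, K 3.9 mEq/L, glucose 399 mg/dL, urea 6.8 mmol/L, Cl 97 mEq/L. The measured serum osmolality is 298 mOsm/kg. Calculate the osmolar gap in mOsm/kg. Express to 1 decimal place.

-3.0 mOsm/kg

Calculated osmolality = 2·Na + glucose/18 + urea
= 2·136 + 399/18 + 6.8
= 272 + 22.17 + 6.80
= 300.97 mOsm/kg ≈ 301.0 mOsm/kg
Osmolar gap = measured − calculated = 298 − 301.0 = -3.0 mOsm/kg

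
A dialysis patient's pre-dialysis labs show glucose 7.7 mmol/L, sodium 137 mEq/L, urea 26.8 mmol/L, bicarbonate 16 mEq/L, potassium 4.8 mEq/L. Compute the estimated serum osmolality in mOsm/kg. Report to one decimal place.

Calculated osmolality = 2·Na + glucose + urea
= 2·137 + 7.7 + 26.8
= 274 + 7.70 + 26.80
= 308.5 mOsm/kg

308.5 mOsm/kg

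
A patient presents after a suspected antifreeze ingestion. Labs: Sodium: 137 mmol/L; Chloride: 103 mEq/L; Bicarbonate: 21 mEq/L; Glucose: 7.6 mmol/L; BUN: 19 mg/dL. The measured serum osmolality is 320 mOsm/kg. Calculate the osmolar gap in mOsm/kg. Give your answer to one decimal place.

Calculated osmolality = 2·Na + glucose + BUN/2.8
= 2·137 + 7.6 + 19/2.8
= 274 + 7.60 + 6.79
= 288.39 mOsm/kg ≈ 288.4 mOsm/kg
Osmolar gap = measured − calculated = 320 − 288.4 = 31.6 mOsm/kg

31.6 mOsm/kg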